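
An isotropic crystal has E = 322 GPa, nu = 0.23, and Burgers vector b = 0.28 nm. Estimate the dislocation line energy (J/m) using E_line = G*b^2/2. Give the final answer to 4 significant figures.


Step 1: G = E / (2*(1+nu))
G = 322 / (2*(1+0.23)) = 130.894 GPa = 1.30894e+11 Pa
Step 2: E_line = G*b^2/2
b = 0.28 nm = 2.8e-10 m
E_line = 0.5 * 1.30894e+11 * (2.8e-10)^2 = 5.131e-09 J/m


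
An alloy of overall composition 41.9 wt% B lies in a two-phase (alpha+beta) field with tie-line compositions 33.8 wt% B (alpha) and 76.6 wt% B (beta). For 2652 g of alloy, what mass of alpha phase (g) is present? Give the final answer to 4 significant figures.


f_alpha = (C_beta - C0) / (C_beta - C_alpha)
f_alpha = (76.6 - 41.9) / (76.6 - 33.8) = 0.810748
m_alpha = f_alpha * m_total = 0.810748 * 2652 = 2150 g


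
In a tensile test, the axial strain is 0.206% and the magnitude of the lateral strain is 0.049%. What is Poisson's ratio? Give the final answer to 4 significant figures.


nu = -epsilon_lat / epsilon_axial
Lateral strain is contraction (negative), so using magnitudes:
nu = 0.049 / 0.206
nu = 0.2379


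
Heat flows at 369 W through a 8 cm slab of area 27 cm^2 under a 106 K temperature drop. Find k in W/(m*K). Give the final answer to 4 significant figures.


k = Q*L / (A*dT)
L = 0.08 m, A = 2.7e-03 m^2
k = 369 * 0.08 / (2.7e-03 * 106)
k = 103.1 W/(m*K)


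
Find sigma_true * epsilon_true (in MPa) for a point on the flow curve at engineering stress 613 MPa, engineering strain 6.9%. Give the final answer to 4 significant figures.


sigma_true = sigma_eng * (1 + epsilon_eng)
sigma_true = 613 * (1 + 0.069) = 655.297 MPa
epsilon_true = ln(1 + epsilon_eng)
epsilon_true = ln(1 + 0.069) = 0.0667236
sigma_true * epsilon_true = 655.297 * 0.0667236 = 43.72 MPa


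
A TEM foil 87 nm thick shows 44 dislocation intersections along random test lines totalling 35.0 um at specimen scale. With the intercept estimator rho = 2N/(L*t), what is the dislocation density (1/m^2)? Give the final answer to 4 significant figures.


rho = 2N / (L * t)
L = 35.0 um = 3.5e-05 m, t = 87 nm = 8.7e-08 m
rho = 2 * 44 / (3.5e-05 * 8.7e-08)
rho = 2.89e+13 1/m^2


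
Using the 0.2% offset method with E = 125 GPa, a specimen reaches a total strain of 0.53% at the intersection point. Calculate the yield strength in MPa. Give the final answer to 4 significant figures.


Offset strain = 0.002
Elastic strain at yield = total_strain - offset = 5.3e-03 - 0.002 = 3.3e-03
sigma_y = E * elastic_strain = 125000 * 3.3e-03
sigma_y = 412.5 MPa


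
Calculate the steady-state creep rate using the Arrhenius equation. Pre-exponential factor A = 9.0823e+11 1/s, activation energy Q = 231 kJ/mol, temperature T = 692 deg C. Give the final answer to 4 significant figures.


rate = A * exp(-Q / (R*T))
T = 692 + 273.15 = 965.15 K
rate = 9.0823e+11 * exp(-231e3 / (8.314 * 965.15))
rate = 0.2857 1/s


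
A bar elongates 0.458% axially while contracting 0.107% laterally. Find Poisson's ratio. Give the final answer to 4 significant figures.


nu = -epsilon_lat / epsilon_axial
Lateral strain is contraction (negative), so using magnitudes:
nu = 0.107 / 0.458
nu = 0.2336


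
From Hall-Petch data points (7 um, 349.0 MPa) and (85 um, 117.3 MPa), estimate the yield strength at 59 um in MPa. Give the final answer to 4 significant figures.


sigma_y = sigma0 + k / sqrt(d)
1/sqrt(d1) = 1/sqrt(7e-06) = 377.964;  1/sqrt(d2) = 108.465
k = (sigma1 - sigma2) / (1/sqrt(d1) - 1/sqrt(d2)) = (349.0 - 117.3) / (377.964 - 108.465) = 0.859743 MPa*m^0.5
sigma0 = sigma1 - k/sqrt(d1) = 349.0 - 0.859743*377.964 = 24.0478 MPa
sigma_y(d3) = 24.0478 + 0.859743 / sqrt(5.9e-05) = 136 MPa


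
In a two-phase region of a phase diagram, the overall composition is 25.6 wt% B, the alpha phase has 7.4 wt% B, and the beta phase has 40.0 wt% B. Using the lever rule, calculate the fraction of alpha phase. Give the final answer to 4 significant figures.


f_alpha = (C_beta - C0) / (C_beta - C_alpha)
f_alpha = (40.0 - 25.6) / (40.0 - 7.4)
f_alpha = 0.4417


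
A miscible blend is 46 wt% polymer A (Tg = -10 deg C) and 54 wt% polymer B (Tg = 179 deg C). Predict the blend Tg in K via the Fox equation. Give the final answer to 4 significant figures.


1/Tg = w1/Tg1 + w2/Tg2 (in Kelvin)
Tg1 = 263.15 K, Tg2 = 452.15 K
1/Tg = 0.46/263.15 + 0.54/452.15
Tg = 339.9 K


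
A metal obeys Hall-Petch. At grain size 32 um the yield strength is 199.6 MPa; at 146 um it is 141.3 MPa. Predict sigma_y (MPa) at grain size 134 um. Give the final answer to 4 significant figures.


sigma_y = sigma0 + k / sqrt(d)
1/sqrt(d1) = 1/sqrt(3.2e-05) = 176.777;  1/sqrt(d2) = 82.7606
k = (sigma1 - sigma2) / (1/sqrt(d1) - 1/sqrt(d2)) = (199.6 - 141.3) / (176.777 - 82.7606) = 0.620107 MPa*m^0.5
sigma0 = sigma1 - k/sqrt(d1) = 199.6 - 0.620107*176.777 = 89.9796 MPa
sigma_y(d3) = 89.9796 + 0.620107 / sqrt(1.34e-04) = 143.5 MPa


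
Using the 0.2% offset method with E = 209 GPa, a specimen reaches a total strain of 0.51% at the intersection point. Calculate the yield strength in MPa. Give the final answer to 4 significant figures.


Offset strain = 0.002
Elastic strain at yield = total_strain - offset = 5.1e-03 - 0.002 = 3.1e-03
sigma_y = E * elastic_strain = 209000 * 3.1e-03
sigma_y = 647.9 MPa


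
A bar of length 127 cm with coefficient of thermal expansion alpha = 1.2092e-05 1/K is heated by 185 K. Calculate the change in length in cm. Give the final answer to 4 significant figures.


dL = L0 * alpha * dT
dL = 127 * 1.2092e-05 * 185
dL = 0.2841 cm


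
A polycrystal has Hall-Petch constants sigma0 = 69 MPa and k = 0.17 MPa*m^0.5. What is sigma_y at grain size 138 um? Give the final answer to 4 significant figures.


sigma_y = sigma0 + k / sqrt(d)
d = 138 um = 1.38e-04 m
sigma_y = 69 + 0.17 / sqrt(1.38e-04)
sigma_y = 83.47 MPa


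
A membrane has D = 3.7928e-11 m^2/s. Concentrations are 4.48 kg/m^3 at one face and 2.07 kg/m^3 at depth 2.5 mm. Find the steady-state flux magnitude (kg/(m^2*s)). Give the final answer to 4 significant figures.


J = -D * (dC/dx) = D * (C1 - C2) / dx
J = 3.7928e-11 * (4.48 - 2.07) / 2.5e-03
J = 3.656e-08 kg/(m^2*s)


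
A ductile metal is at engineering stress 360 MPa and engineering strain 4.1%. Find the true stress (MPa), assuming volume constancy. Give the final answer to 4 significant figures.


sigma_true = sigma_eng * (1 + epsilon_eng)
sigma_true = 360 * (1 + 0.041)
sigma_true = 374.8 MPa


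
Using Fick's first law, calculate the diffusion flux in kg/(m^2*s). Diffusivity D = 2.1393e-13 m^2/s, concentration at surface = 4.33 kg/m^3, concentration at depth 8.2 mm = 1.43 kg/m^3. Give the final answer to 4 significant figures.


J = -D * (dC/dx) = D * (C1 - C2) / dx
J = 2.1393e-13 * (4.33 - 1.43) / 8.2e-03
J = 7.566e-11 kg/(m^2*s)


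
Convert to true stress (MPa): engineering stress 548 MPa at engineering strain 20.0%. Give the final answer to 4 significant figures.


sigma_true = sigma_eng * (1 + epsilon_eng)
sigma_true = 548 * (1 + 0.2)
sigma_true = 657.6 MPa


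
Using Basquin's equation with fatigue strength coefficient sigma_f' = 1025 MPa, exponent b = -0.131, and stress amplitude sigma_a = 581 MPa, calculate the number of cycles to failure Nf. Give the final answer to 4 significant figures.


sigma_a = sigma_f' * (2*Nf)^b
2*Nf = (sigma_a / sigma_f')^(1/b)
2*Nf = (581 / 1025)^(1/-0.131)
2*Nf = 76.2156
Nf = 38.11 cycles


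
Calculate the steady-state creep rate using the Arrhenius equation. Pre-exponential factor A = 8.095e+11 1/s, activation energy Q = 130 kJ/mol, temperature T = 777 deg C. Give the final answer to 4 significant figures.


rate = A * exp(-Q / (R*T))
T = 777 + 273.15 = 1050.15 K
rate = 8.095e+11 * exp(-130e3 / (8.314 * 1050.15))
rate = 276500 1/s


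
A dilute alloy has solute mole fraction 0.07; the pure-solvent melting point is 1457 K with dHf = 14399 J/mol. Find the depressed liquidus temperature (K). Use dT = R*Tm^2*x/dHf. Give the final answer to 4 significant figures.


dT = R*Tm^2*x / dHf
dT = 8.314 * 1457^2 * 0.07 / 14399
dT = 85.8015 K
T_new = 1457 - 85.8015 = 1371 K


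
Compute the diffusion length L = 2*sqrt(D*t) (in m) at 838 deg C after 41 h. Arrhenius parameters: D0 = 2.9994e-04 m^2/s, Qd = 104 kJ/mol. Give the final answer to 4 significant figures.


Step 1: D = D0 * exp(-Qd/(R*T))
T = 1111.15 K
D = 2.9994e-04 * exp(-104e3 / (8.314 * 1111.15)) = 3.87139e-09 m^2/s
Step 2: L = 2*sqrt(D*t)
t = 41 h = 147600 s
L = 2*sqrt(3.87139e-09 * 147600) = 0.04781 m


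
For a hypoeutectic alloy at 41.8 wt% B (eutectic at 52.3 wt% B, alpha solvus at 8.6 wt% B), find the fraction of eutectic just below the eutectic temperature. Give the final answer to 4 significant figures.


f_primary = (C_e - C0) / (C_e - C_alpha_max)
f_primary = (52.3 - 41.8) / (52.3 - 8.6)
f_primary = 0.240275
f_eutectic = 1 - 0.240275 = 0.7597


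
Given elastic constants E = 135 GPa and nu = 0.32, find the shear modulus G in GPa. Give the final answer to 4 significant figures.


G = E / (2*(1+nu))
G = 135 / (2*(1+0.32))
G = 51.14 GPa


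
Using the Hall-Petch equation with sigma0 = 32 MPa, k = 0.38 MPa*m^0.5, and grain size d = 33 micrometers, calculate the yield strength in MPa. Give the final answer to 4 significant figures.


sigma_y = sigma0 + k / sqrt(d)
d = 33 um = 3.3e-05 m
sigma_y = 32 + 0.38 / sqrt(3.3e-05)
sigma_y = 98.15 MPa


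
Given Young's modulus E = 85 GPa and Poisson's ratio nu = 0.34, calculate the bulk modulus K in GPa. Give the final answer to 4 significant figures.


K = E / (3*(1-2*nu))
K = 85 / (3*(1-2*0.34))
K = 88.54 GPa


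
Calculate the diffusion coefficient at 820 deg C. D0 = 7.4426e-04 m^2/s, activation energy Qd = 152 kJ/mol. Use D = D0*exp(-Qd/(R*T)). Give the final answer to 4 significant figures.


D = D0 * exp(-Qd / (R*T))
T = 1093.15 K
D = 7.4426e-04 * exp(-152e3 / (8.314 * 1093.15))
D = 4.058e-11 m^2/s


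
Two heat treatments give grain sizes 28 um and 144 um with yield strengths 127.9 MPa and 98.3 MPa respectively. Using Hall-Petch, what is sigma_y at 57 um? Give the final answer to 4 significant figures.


sigma_y = sigma0 + k / sqrt(d)
1/sqrt(d1) = 1/sqrt(2.8e-05) = 188.982;  1/sqrt(d2) = 83.3333
k = (sigma1 - sigma2) / (1/sqrt(d1) - 1/sqrt(d2)) = (127.9 - 98.3) / (188.982 - 83.3333) = 0.280173 MPa*m^0.5
sigma0 = sigma1 - k/sqrt(d1) = 127.9 - 0.280173*188.982 = 74.9522 MPa
sigma_y(d3) = 74.9522 + 0.280173 / sqrt(5.7e-05) = 112.1 MPa


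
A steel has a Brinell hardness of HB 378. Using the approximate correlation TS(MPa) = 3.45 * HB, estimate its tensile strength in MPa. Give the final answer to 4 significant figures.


TS (MPa) = 3.45 * HB
TS = 3.45 * 378
TS = 1304 MPa


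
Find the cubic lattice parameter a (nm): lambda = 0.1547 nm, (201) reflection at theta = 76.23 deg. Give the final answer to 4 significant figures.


d = lambda / (2*sin(theta))
d = 0.1547 / (2*sin(76.23 deg))
d = 0.0796389 nm
a = d * sqrt(h^2+k^2+l^2) = 0.0796389 * sqrt(5)
a = 0.1781 nm


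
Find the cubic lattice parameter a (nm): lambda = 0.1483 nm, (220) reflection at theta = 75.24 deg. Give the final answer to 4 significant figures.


d = lambda / (2*sin(theta))
d = 0.1483 / (2*sin(75.24 deg))
d = 0.0766803 nm
a = d * sqrt(h^2+k^2+l^2) = 0.0766803 * sqrt(8)
a = 0.2169 nm


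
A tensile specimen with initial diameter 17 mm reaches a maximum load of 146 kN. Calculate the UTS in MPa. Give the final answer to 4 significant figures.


A0 = pi*(d/2)^2 = pi*(17/2)^2 = 226.98 mm^2
UTS = F_max / A0 = 146*1000 / 226.98
UTS = 643.2 MPa


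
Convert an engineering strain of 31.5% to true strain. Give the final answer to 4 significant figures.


epsilon_true = ln(1 + epsilon_eng)
epsilon_true = ln(1 + 0.315)
epsilon_true = 0.2738


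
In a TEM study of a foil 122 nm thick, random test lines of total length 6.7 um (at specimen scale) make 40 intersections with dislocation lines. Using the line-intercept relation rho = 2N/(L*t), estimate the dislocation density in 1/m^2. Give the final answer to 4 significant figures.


rho = 2N / (L * t)
L = 6.7 um = 6.7e-06 m, t = 122 nm = 1.22e-07 m
rho = 2 * 40 / (6.7e-06 * 1.22e-07)
rho = 9.787e+13 1/m^2


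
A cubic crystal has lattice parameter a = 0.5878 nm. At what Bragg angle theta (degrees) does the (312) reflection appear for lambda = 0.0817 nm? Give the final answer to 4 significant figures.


d = a / sqrt(h^2+k^2+l^2)
d = 0.5878 / sqrt(14) = 0.157096 nm
lambda = 2*d*sin(theta)  =>  sin(theta) = lambda / (2*d)
sin(theta) = 0.0817 / (2 * 0.157096) = 0.260032
theta = 15.07 deg


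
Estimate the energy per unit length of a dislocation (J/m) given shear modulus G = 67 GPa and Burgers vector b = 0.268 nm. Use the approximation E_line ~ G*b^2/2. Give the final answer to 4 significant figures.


E = G*b^2/2
b = 0.268 nm = 2.68e-10 m
G = 67 GPa = 6.7e+10 Pa
E = 0.5 * 6.7e+10 * (2.68e-10)^2
E = 2.406e-09 J/m


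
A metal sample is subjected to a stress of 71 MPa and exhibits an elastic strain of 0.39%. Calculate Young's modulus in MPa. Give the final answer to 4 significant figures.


E = sigma / epsilon
epsilon = 0.39% = 3.9e-03
E = 71 / 3.9e-03
E = 18210 MPa


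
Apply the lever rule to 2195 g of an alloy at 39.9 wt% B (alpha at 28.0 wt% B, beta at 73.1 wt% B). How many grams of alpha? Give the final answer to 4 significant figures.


f_alpha = (C_beta - C0) / (C_beta - C_alpha)
f_alpha = (73.1 - 39.9) / (73.1 - 28.0) = 0.736142
m_alpha = f_alpha * m_total = 0.736142 * 2195 = 1616 g


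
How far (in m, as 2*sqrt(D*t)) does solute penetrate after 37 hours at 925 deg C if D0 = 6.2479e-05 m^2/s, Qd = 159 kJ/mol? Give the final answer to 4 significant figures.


Step 1: D = D0 * exp(-Qd/(R*T))
T = 1198.15 K
D = 6.2479e-05 * exp(-159e3 / (8.314 * 1198.15)) = 7.30647e-12 m^2/s
Step 2: L = 2*sqrt(D*t)
t = 37 h = 133200 s
L = 2*sqrt(7.30647e-12 * 133200) = 1.973e-03 m


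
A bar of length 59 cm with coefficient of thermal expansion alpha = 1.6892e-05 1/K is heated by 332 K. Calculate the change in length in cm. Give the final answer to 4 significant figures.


dL = L0 * alpha * dT
dL = 59 * 1.6892e-05 * 332
dL = 0.3309 cm


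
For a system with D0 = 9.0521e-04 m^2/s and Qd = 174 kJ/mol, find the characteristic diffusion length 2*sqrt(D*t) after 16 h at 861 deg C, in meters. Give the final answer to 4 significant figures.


Step 1: D = D0 * exp(-Qd/(R*T))
T = 1134.15 K
D = 9.0521e-04 * exp(-174e3 / (8.314 * 1134.15)) = 8.76357e-12 m^2/s
Step 2: L = 2*sqrt(D*t)
t = 16 h = 57600 s
L = 2*sqrt(8.76357e-12 * 57600) = 1.421e-03 m


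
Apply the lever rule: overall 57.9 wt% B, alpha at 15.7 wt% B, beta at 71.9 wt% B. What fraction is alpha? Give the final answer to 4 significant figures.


f_alpha = (C_beta - C0) / (C_beta - C_alpha)
f_alpha = (71.9 - 57.9) / (71.9 - 15.7)
f_alpha = 0.2491


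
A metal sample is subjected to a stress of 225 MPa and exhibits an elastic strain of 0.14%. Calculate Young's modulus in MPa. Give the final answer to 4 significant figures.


E = sigma / epsilon
epsilon = 0.14% = 1.4e-03
E = 225 / 1.4e-03
E = 160700 MPa


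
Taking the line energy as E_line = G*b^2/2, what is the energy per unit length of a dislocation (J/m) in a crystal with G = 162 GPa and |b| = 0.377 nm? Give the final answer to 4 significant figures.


E = G*b^2/2
b = 0.377 nm = 3.77e-10 m
G = 162 GPa = 1.62e+11 Pa
E = 0.5 * 1.62e+11 * (3.77e-10)^2
E = 1.151e-08 J/m


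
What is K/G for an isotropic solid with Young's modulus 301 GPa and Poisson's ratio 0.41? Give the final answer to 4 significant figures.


G = E / (2*(1+nu))
G = 301 / (2*(1+0.41)) = 106.738 GPa
K = E / (3*(1-2*nu))
K = 301 / (3*(1-2*0.41)) = 557.407 GPa
K/G = 557.407 / 106.738 = 5.222


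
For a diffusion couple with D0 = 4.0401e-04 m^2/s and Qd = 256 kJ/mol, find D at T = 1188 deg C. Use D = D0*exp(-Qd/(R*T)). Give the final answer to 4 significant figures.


D = D0 * exp(-Qd / (R*T))
T = 1461.15 K
D = 4.0401e-04 * exp(-256e3 / (8.314 * 1461.15))
D = 2.847e-13 m^2/s


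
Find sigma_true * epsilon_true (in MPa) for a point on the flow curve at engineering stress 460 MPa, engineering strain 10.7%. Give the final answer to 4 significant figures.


sigma_true = sigma_eng * (1 + epsilon_eng)
sigma_true = 460 * (1 + 0.107) = 509.22 MPa
epsilon_true = ln(1 + epsilon_eng)
epsilon_true = ln(1 + 0.107) = 0.101654
sigma_true * epsilon_true = 509.22 * 0.101654 = 51.76 MPa


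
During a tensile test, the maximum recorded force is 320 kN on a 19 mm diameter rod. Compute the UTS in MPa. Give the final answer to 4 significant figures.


A0 = pi*(d/2)^2 = pi*(19/2)^2 = 283.529 mm^2
UTS = F_max / A0 = 320*1000 / 283.529
UTS = 1129 MPa


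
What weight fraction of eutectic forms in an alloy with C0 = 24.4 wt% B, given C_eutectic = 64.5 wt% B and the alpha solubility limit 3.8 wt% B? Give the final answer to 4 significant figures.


f_primary = (C_e - C0) / (C_e - C_alpha_max)
f_primary = (64.5 - 24.4) / (64.5 - 3.8)
f_primary = 0.660626
f_eutectic = 1 - 0.660626 = 0.3394


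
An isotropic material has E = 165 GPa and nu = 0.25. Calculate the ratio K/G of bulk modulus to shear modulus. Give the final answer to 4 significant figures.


G = E / (2*(1+nu))
G = 165 / (2*(1+0.25)) = 66 GPa
K = E / (3*(1-2*nu))
K = 165 / (3*(1-2*0.25)) = 110 GPa
K/G = 110 / 66 = 1.667


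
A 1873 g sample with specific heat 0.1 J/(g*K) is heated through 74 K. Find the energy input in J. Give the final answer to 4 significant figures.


Q = m * cp * dT
Q = 1873 * 0.1 * 74
Q = 13860 J


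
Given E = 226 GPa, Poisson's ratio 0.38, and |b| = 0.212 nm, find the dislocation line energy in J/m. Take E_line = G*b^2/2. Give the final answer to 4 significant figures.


Step 1: G = E / (2*(1+nu))
G = 226 / (2*(1+0.38)) = 81.8841 GPa = 8.18841e+10 Pa
Step 2: E_line = G*b^2/2
b = 0.212 nm = 2.12e-10 m
E_line = 0.5 * 8.18841e+10 * (2.12e-10)^2 = 1.84e-09 J/m


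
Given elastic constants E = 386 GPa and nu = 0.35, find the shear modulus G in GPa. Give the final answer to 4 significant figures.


G = E / (2*(1+nu))
G = 386 / (2*(1+0.35))
G = 143 GPa


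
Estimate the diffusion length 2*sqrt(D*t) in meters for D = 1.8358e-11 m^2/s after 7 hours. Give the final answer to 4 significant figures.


t = 7 hr = 25200 s
Diffusion length = 2*sqrt(D*t)
= 2*sqrt(1.8358e-11 * 25200)
= 1.36e-03 m


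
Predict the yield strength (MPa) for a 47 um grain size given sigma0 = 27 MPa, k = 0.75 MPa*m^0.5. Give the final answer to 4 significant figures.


sigma_y = sigma0 + k / sqrt(d)
d = 47 um = 4.7e-05 m
sigma_y = 27 + 0.75 / sqrt(4.7e-05)
sigma_y = 136.4 MPa


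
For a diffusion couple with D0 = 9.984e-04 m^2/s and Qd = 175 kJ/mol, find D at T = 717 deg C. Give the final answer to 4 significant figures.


D = D0 * exp(-Qd / (R*T))
T = 990.15 K
D = 9.984e-04 * exp(-175e3 / (8.314 * 990.15))
D = 5.848e-13 m^2/s


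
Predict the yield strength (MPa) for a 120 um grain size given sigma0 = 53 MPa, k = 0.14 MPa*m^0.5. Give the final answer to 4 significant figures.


sigma_y = sigma0 + k / sqrt(d)
d = 120 um = 1.2e-04 m
sigma_y = 53 + 0.14 / sqrt(1.2e-04)
sigma_y = 65.78 MPa


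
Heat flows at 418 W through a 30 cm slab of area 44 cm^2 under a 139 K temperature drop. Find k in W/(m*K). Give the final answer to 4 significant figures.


k = Q*L / (A*dT)
L = 0.3 m, A = 4.4e-03 m^2
k = 418 * 0.3 / (4.4e-03 * 139)
k = 205 W/(m*K)


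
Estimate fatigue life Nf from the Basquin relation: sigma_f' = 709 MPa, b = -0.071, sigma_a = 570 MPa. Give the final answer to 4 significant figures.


sigma_a = sigma_f' * (2*Nf)^b
2*Nf = (sigma_a / sigma_f')^(1/b)
2*Nf = (570 / 709)^(1/-0.071)
2*Nf = 21.6176
Nf = 10.81 cycles


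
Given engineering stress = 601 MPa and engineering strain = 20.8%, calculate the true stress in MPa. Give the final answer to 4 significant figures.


sigma_true = sigma_eng * (1 + epsilon_eng)
sigma_true = 601 * (1 + 0.208)
sigma_true = 726 MPa


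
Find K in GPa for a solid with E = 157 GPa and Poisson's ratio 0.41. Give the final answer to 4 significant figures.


K = E / (3*(1-2*nu))
K = 157 / (3*(1-2*0.41))
K = 290.7 GPa


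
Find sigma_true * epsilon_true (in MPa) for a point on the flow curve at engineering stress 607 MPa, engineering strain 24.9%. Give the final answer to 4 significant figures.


sigma_true = sigma_eng * (1 + epsilon_eng)
sigma_true = 607 * (1 + 0.249) = 758.143 MPa
epsilon_true = ln(1 + epsilon_eng)
epsilon_true = ln(1 + 0.249) = 0.222343
sigma_true * epsilon_true = 758.143 * 0.222343 = 168.6 MPa


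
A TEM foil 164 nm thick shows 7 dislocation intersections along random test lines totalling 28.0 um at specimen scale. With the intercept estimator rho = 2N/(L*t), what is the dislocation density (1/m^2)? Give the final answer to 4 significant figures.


rho = 2N / (L * t)
L = 28.0 um = 2.8e-05 m, t = 164 nm = 1.64e-07 m
rho = 2 * 7 / (2.8e-05 * 1.64e-07)
rho = 3.049e+12 1/m^2


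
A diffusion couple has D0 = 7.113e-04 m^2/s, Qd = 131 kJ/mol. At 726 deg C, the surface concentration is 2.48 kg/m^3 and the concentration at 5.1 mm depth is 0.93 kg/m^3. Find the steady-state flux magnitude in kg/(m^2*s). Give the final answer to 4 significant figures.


Step 1: D = D0 * exp(-Qd/(R*T))
T = 726 + 273.15 = 999.15 K
D = 7.113e-04 * exp(-131e3 / (8.314 * 999.15)) = 1.0075e-10 m^2/s
Step 2: J = D * (C1 - C2) / dx
J = 1.0075e-10 * (2.48 - 0.93) / 5.1e-03
J = 3.062e-08 kg/(m^2*s)


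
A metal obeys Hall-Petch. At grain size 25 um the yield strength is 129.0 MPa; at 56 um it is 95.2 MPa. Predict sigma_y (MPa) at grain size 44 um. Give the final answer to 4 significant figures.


sigma_y = sigma0 + k / sqrt(d)
1/sqrt(d1) = 1/sqrt(2.5e-05) = 200;  1/sqrt(d2) = 133.631
k = (sigma1 - sigma2) / (1/sqrt(d1) - 1/sqrt(d2)) = (129.0 - 95.2) / (200 - 133.631) = 0.509271 MPa*m^0.5
sigma0 = sigma1 - k/sqrt(d1) = 129.0 - 0.509271*200 = 27.1458 MPa
sigma_y(d3) = 27.1458 + 0.509271 / sqrt(4.4e-05) = 103.9 MPa


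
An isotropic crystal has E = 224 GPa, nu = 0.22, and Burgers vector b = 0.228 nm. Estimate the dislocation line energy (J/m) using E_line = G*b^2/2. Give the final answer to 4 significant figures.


Step 1: G = E / (2*(1+nu))
G = 224 / (2*(1+0.22)) = 91.8033 GPa = 9.18033e+10 Pa
Step 2: E_line = G*b^2/2
b = 0.228 nm = 2.28e-10 m
E_line = 0.5 * 9.18033e+10 * (2.28e-10)^2 = 2.386e-09 J/m


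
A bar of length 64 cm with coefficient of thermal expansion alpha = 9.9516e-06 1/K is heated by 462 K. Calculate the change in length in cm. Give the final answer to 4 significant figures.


dL = L0 * alpha * dT
dL = 64 * 9.9516e-06 * 462
dL = 0.2942 cm


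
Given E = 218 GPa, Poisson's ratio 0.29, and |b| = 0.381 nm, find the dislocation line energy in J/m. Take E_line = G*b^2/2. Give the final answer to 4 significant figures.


Step 1: G = E / (2*(1+nu))
G = 218 / (2*(1+0.29)) = 84.4961 GPa = 8.44961e+10 Pa
Step 2: E_line = G*b^2/2
b = 0.381 nm = 3.81e-10 m
E_line = 0.5 * 8.44961e+10 * (3.81e-10)^2 = 6.133e-09 J/m


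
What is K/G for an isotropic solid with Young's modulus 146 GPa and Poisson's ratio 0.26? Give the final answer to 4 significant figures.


G = E / (2*(1+nu))
G = 146 / (2*(1+0.26)) = 57.9365 GPa
K = E / (3*(1-2*nu))
K = 146 / (3*(1-2*0.26)) = 101.389 GPa
K/G = 101.389 / 57.9365 = 1.75


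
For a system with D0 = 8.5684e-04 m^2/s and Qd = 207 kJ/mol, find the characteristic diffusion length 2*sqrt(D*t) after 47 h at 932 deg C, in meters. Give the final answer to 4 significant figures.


Step 1: D = D0 * exp(-Qd/(R*T))
T = 1205.15 K
D = 8.5684e-04 * exp(-207e3 / (8.314 * 1205.15)) = 9.13282e-13 m^2/s
Step 2: L = 2*sqrt(D*t)
t = 47 h = 169200 s
L = 2*sqrt(9.13282e-13 * 169200) = 7.862e-04 m


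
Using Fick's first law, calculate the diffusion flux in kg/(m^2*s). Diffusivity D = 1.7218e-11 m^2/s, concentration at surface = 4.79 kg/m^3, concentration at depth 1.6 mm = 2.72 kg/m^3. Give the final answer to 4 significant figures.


J = -D * (dC/dx) = D * (C1 - C2) / dx
J = 1.7218e-11 * (4.79 - 2.72) / 1.6e-03
J = 2.228e-08 kg/(m^2*s)


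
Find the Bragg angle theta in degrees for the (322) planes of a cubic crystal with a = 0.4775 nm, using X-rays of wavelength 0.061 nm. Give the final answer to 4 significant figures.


d = a / sqrt(h^2+k^2+l^2)
d = 0.4775 / sqrt(17) = 0.115811 nm
lambda = 2*d*sin(theta)  =>  sin(theta) = lambda / (2*d)
sin(theta) = 0.061 / (2 * 0.115811) = 0.263361
theta = 15.27 deg


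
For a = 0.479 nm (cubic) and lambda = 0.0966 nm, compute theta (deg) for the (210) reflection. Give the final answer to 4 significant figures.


d = a / sqrt(h^2+k^2+l^2)
d = 0.479 / sqrt(5) = 0.214215 nm
lambda = 2*d*sin(theta)  =>  sin(theta) = lambda / (2*d)
sin(theta) = 0.0966 / (2 * 0.214215) = 0.225474
theta = 13.03 deg


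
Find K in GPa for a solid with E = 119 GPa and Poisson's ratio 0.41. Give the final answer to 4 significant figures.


K = E / (3*(1-2*nu))
K = 119 / (3*(1-2*0.41))
K = 220.4 GPa


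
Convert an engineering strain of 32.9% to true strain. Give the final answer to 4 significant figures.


epsilon_true = ln(1 + epsilon_eng)
epsilon_true = ln(1 + 0.329)
epsilon_true = 0.2844


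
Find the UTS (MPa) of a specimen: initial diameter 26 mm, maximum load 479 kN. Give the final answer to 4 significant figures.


A0 = pi*(d/2)^2 = pi*(26/2)^2 = 530.929 mm^2
UTS = F_max / A0 = 479*1000 / 530.929
UTS = 902.2 MPa


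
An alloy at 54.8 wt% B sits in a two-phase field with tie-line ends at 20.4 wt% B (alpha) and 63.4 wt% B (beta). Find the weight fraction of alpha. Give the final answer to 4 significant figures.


f_alpha = (C_beta - C0) / (C_beta - C_alpha)
f_alpha = (63.4 - 54.8) / (63.4 - 20.4)
f_alpha = 0.2


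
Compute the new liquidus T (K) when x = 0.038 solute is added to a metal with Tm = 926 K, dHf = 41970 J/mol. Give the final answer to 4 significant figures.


dT = R*Tm^2*x / dHf
dT = 8.314 * 926^2 * 0.038 / 41970
dT = 6.45471 K
T_new = 926 - 6.45471 = 919.5 K


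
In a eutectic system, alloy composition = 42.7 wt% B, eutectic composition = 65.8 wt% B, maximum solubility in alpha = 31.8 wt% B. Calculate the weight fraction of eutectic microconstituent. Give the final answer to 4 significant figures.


f_primary = (C_e - C0) / (C_e - C_alpha_max)
f_primary = (65.8 - 42.7) / (65.8 - 31.8)
f_primary = 0.679412
f_eutectic = 1 - 0.679412 = 0.3206


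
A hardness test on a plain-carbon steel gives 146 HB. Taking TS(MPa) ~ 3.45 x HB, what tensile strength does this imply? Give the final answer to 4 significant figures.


TS (MPa) = 3.45 * HB
TS = 3.45 * 146
TS = 503.7 MPa


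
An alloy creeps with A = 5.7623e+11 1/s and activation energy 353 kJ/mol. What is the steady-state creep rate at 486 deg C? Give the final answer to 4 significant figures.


rate = A * exp(-Q / (R*T))
T = 486 + 273.15 = 759.15 K
rate = 5.7623e+11 * exp(-353e3 / (8.314 * 759.15))
rate = 2.958e-13 1/s


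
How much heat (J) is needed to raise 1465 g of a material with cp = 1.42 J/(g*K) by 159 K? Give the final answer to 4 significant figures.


Q = m * cp * dT
Q = 1465 * 1.42 * 159
Q = 330800 J


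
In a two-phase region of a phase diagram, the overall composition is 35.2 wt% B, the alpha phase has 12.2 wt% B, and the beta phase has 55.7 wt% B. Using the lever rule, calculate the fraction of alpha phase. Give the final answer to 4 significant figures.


f_alpha = (C_beta - C0) / (C_beta - C_alpha)
f_alpha = (55.7 - 35.2) / (55.7 - 12.2)
f_alpha = 0.4713


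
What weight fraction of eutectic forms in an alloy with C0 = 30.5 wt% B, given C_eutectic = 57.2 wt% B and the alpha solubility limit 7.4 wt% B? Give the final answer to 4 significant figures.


f_primary = (C_e - C0) / (C_e - C_alpha_max)
f_primary = (57.2 - 30.5) / (57.2 - 7.4)
f_primary = 0.536145
f_eutectic = 1 - 0.536145 = 0.4639


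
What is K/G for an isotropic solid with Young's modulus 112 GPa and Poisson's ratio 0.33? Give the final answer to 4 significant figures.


G = E / (2*(1+nu))
G = 112 / (2*(1+0.33)) = 42.1053 GPa
K = E / (3*(1-2*nu))
K = 112 / (3*(1-2*0.33)) = 109.804 GPa
K/G = 109.804 / 42.1053 = 2.608


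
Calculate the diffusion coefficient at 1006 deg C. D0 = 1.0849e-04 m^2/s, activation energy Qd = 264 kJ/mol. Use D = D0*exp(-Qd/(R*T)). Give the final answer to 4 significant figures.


D = D0 * exp(-Qd / (R*T))
T = 1279.15 K
D = 1.0849e-04 * exp(-264e3 / (8.314 * 1279.15))
D = 1.797e-15 m^2/s


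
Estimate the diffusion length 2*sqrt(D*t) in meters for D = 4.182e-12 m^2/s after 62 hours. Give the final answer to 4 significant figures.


t = 62 hr = 223200 s
Diffusion length = 2*sqrt(D*t)
= 2*sqrt(4.182e-12 * 223200)
= 1.932e-03 m


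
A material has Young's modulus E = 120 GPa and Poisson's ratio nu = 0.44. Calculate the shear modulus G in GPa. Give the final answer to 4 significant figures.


G = E / (2*(1+nu))
G = 120 / (2*(1+0.44))
G = 41.67 GPa


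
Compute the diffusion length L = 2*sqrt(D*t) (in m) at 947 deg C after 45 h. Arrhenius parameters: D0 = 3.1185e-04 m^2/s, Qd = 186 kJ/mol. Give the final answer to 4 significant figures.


Step 1: D = D0 * exp(-Qd/(R*T))
T = 1220.15 K
D = 3.1185e-04 * exp(-186e3 / (8.314 * 1220.15)) = 3.39622e-12 m^2/s
Step 2: L = 2*sqrt(D*t)
t = 45 h = 162000 s
L = 2*sqrt(3.39622e-12 * 162000) = 1.483e-03 m


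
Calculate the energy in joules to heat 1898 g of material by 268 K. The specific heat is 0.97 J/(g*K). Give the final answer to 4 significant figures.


Q = m * cp * dT
Q = 1898 * 0.97 * 268
Q = 493400 J


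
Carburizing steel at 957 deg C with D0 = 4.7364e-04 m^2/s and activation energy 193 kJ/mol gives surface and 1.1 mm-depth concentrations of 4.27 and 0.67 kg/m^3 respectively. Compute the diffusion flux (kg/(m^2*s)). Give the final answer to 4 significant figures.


Step 1: D = D0 * exp(-Qd/(R*T))
T = 957 + 273.15 = 1230.15 K
D = 4.7364e-04 * exp(-193e3 / (8.314 * 1230.15)) = 3.01985e-12 m^2/s
Step 2: J = D * (C1 - C2) / dx
J = 3.01985e-12 * (4.27 - 0.67) / 1.1e-03
J = 9.883e-09 kg/(m^2*s)


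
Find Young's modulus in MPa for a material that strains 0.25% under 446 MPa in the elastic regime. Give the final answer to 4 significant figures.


E = sigma / epsilon
epsilon = 0.25% = 2.5e-03
E = 446 / 2.5e-03
E = 178400 MPa


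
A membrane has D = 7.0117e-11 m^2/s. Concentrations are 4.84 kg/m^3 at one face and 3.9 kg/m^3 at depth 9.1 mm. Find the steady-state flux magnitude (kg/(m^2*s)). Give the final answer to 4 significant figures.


J = -D * (dC/dx) = D * (C1 - C2) / dx
J = 7.0117e-11 * (4.84 - 3.9) / 9.1e-03
J = 7.243e-09 kg/(m^2*s)


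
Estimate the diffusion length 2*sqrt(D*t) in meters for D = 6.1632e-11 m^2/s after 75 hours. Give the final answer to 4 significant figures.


t = 75 hr = 270000 s
Diffusion length = 2*sqrt(D*t)
= 2*sqrt(6.1632e-11 * 270000)
= 8.159e-03 m


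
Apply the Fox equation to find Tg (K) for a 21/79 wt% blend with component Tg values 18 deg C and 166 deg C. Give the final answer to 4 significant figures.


1/Tg = w1/Tg1 + w2/Tg2 (in Kelvin)
Tg1 = 291.15 K, Tg2 = 439.15 K
1/Tg = 0.21/291.15 + 0.79/439.15
Tg = 396.8 K


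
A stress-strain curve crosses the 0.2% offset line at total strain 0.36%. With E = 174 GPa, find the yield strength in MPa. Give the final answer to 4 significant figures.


Offset strain = 0.002
Elastic strain at yield = total_strain - offset = 3.6e-03 - 0.002 = 1.6e-03
sigma_y = E * elastic_strain = 174000 * 1.6e-03
sigma_y = 278.4 MPa


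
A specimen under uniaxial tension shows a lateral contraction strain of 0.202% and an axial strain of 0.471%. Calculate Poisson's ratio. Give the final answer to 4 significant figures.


nu = -epsilon_lat / epsilon_axial
Lateral strain is contraction (negative), so using magnitudes:
nu = 0.202 / 0.471
nu = 0.4289


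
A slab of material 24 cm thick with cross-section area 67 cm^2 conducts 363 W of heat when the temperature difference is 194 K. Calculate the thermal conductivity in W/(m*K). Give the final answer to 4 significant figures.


k = Q*L / (A*dT)
L = 0.24 m, A = 6.7e-03 m^2
k = 363 * 0.24 / (6.7e-03 * 194)
k = 67.03 W/(m*K)


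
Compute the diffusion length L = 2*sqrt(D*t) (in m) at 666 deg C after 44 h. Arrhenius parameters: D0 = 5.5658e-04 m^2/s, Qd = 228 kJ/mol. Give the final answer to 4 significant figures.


Step 1: D = D0 * exp(-Qd/(R*T))
T = 939.15 K
D = 5.5658e-04 * exp(-228e3 / (8.314 * 939.15)) = 1.15857e-16 m^2/s
Step 2: L = 2*sqrt(D*t)
t = 44 h = 158400 s
L = 2*sqrt(1.15857e-16 * 158400) = 8.568e-06 m


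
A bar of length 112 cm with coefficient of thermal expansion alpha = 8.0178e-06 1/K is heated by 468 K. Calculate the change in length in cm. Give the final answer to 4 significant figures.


dL = L0 * alpha * dT
dL = 112 * 8.0178e-06 * 468
dL = 0.4203 cm


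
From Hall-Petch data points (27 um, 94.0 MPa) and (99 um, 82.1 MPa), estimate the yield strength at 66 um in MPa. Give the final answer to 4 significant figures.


sigma_y = sigma0 + k / sqrt(d)
1/sqrt(d1) = 1/sqrt(2.7e-05) = 192.45;  1/sqrt(d2) = 100.504
k = (sigma1 - sigma2) / (1/sqrt(d1) - 1/sqrt(d2)) = (94.0 - 82.1) / (192.45 - 100.504) = 0.129423 MPa*m^0.5
sigma0 = sigma1 - k/sqrt(d1) = 94.0 - 0.129423*192.45 = 69.0925 MPa
sigma_y(d3) = 69.0925 + 0.129423 / sqrt(6.6e-05) = 85.02 MPa


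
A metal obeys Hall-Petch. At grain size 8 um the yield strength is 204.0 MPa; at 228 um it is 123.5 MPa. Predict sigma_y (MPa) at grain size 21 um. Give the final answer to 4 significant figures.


sigma_y = sigma0 + k / sqrt(d)
1/sqrt(d1) = 1/sqrt(8e-06) = 353.553;  1/sqrt(d2) = 66.2266
k = (sigma1 - sigma2) / (1/sqrt(d1) - 1/sqrt(d2)) = (204.0 - 123.5) / (353.553 - 66.2266) = 0.280169 MPa*m^0.5
sigma0 = sigma1 - k/sqrt(d1) = 204.0 - 0.280169*353.553 = 104.945 MPa
sigma_y(d3) = 104.945 + 0.280169 / sqrt(2.1e-05) = 166.1 MPa


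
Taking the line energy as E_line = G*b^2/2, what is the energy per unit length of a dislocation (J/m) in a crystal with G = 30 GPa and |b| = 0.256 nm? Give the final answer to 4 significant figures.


E = G*b^2/2
b = 0.256 nm = 2.56e-10 m
G = 30 GPa = 3e+10 Pa
E = 0.5 * 3e+10 * (2.56e-10)^2
E = 9.83e-10 J/m


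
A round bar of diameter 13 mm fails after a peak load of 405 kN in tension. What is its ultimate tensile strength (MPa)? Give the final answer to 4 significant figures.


A0 = pi*(d/2)^2 = pi*(13/2)^2 = 132.732 mm^2
UTS = F_max / A0 = 405*1000 / 132.732
UTS = 3051 MPa


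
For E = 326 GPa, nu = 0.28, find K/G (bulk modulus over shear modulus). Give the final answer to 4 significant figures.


G = E / (2*(1+nu))
G = 326 / (2*(1+0.28)) = 127.344 GPa
K = E / (3*(1-2*nu))
K = 326 / (3*(1-2*0.28)) = 246.97 GPa
K/G = 246.97 / 127.344 = 1.939


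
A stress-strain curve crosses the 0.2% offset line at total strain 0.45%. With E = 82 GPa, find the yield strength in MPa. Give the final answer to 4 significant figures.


Offset strain = 0.002
Elastic strain at yield = total_strain - offset = 4.5e-03 - 0.002 = 2.5e-03
sigma_y = E * elastic_strain = 82000 * 2.5e-03
sigma_y = 205 MPa


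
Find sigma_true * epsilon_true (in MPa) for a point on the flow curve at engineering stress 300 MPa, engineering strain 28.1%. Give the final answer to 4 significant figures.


sigma_true = sigma_eng * (1 + epsilon_eng)
sigma_true = 300 * (1 + 0.281) = 384.3 MPa
epsilon_true = ln(1 + epsilon_eng)
epsilon_true = ln(1 + 0.281) = 0.247641
sigma_true * epsilon_true = 384.3 * 0.247641 = 95.17 MPa


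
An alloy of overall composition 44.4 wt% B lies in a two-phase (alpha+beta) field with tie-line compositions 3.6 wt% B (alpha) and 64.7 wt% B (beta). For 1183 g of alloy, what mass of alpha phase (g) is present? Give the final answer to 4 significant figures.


f_alpha = (C_beta - C0) / (C_beta - C_alpha)
f_alpha = (64.7 - 44.4) / (64.7 - 3.6) = 0.332242
m_alpha = f_alpha * m_total = 0.332242 * 1183 = 393 g


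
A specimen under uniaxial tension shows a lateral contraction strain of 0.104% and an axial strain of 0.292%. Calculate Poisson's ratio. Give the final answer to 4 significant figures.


nu = -epsilon_lat / epsilon_axial
Lateral strain is contraction (negative), so using magnitudes:
nu = 0.104 / 0.292
nu = 0.3562


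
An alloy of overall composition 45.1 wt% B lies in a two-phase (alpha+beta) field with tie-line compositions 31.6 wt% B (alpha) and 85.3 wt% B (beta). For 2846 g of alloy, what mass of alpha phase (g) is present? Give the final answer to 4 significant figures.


f_alpha = (C_beta - C0) / (C_beta - C_alpha)
f_alpha = (85.3 - 45.1) / (85.3 - 31.6) = 0.748603
m_alpha = f_alpha * m_total = 0.748603 * 2846 = 2131 g


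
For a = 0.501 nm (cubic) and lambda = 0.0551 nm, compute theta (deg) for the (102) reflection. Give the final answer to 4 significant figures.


d = a / sqrt(h^2+k^2+l^2)
d = 0.501 / sqrt(5) = 0.224054 nm
lambda = 2*d*sin(theta)  =>  sin(theta) = lambda / (2*d)
sin(theta) = 0.0551 / (2 * 0.224054) = 0.122961
theta = 7.063 deg


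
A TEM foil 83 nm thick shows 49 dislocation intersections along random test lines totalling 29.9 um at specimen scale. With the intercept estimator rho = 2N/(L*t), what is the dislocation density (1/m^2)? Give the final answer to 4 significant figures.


rho = 2N / (L * t)
L = 29.9 um = 2.99e-05 m, t = 83 nm = 8.3e-08 m
rho = 2 * 49 / (2.99e-05 * 8.3e-08)
rho = 3.949e+13 1/m^2


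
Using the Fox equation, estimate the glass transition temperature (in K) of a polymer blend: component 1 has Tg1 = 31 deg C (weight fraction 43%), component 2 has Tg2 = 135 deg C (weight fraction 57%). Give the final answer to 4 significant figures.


1/Tg = w1/Tg1 + w2/Tg2 (in Kelvin)
Tg1 = 304.15 K, Tg2 = 408.15 K
1/Tg = 0.43/304.15 + 0.57/408.15
Tg = 355.8 K


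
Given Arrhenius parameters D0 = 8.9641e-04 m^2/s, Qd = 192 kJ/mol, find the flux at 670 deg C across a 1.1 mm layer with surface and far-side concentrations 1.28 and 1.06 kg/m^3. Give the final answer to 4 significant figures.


Step 1: D = D0 * exp(-Qd/(R*T))
T = 670 + 273.15 = 943.15 K
D = 8.9641e-04 * exp(-192e3 / (8.314 * 943.15)) = 2.08235e-14 m^2/s
Step 2: J = D * (C1 - C2) / dx
J = 2.08235e-14 * (1.28 - 1.06) / 1.1e-03
J = 4.165e-12 kg/(m^2*s)


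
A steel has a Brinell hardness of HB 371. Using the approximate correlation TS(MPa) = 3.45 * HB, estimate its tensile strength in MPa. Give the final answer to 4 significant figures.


TS (MPa) = 3.45 * HB
TS = 3.45 * 371
TS = 1280 MPa


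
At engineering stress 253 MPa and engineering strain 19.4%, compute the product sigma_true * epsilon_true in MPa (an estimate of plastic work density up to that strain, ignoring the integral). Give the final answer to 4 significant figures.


sigma_true = sigma_eng * (1 + epsilon_eng)
sigma_true = 253 * (1 + 0.194) = 302.082 MPa
epsilon_true = ln(1 + epsilon_eng)
epsilon_true = ln(1 + 0.194) = 0.177309
sigma_true * epsilon_true = 302.082 * 0.177309 = 53.56 MPa


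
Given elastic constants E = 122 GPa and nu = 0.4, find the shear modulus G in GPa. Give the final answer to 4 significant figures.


G = E / (2*(1+nu))
G = 122 / (2*(1+0.4))
G = 43.57 GPa


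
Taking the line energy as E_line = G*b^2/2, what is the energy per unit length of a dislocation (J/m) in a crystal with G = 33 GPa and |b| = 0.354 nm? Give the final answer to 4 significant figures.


E = G*b^2/2
b = 0.354 nm = 3.54e-10 m
G = 33 GPa = 3.3e+10 Pa
E = 0.5 * 3.3e+10 * (3.54e-10)^2
E = 2.068e-09 J/m


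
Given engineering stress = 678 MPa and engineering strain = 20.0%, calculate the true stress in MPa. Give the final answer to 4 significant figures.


sigma_true = sigma_eng * (1 + epsilon_eng)
sigma_true = 678 * (1 + 0.2)
sigma_true = 813.6 MPa


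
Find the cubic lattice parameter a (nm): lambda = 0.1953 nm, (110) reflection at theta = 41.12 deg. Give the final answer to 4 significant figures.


d = lambda / (2*sin(theta))
d = 0.1953 / (2*sin(41.12 deg))
d = 0.148486 nm
a = d * sqrt(h^2+k^2+l^2) = 0.148486 * sqrt(2)
a = 0.21 nm
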